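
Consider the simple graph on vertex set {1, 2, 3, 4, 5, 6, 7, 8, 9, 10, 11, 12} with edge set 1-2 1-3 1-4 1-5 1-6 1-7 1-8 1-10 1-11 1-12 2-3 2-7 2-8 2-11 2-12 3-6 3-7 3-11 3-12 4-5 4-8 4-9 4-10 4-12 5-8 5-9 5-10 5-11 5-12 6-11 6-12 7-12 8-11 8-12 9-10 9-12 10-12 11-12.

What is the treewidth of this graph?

A width-4 tree decomposition is:
Bags: B1 = {1, 3, 6, 11, 12}  B2 = {1, 2, 3, 11, 12}  B3 = {1, 2, 8, 11, 12}  B4 = {1, 5, 8, 11, 12}  B5 = {1, 4, 5, 8, 12}  B6 = {1, 4, 5, 10, 12}  B7 = {4, 5, 9, 10, 12}  B8 = {1, 2, 3, 7, 12}
Tree: B1–B2, B2–B3, B3–B4, B4–B5, B5–B6, B6–B7, B2–B8
Every bag has size at most 5, so the width is 5 − 1 = 4 and tw(G) ≤ 4. For the lower bound, the 5 vertices {1, 4, 5, 10, 12} are pairwise adjacent, and any tree decomposition puts a clique entirely inside one bag — forcing width ≥ 4. The upper and lower bounds meet at 4, so that is the treewidth.

4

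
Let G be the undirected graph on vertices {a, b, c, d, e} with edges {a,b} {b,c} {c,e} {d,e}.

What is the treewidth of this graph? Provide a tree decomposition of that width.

Treewidth 1.
One such decomposition:
Bags: B1 = {a, b}  B2 = {b, c}  B3 = {c, e}  B4 = {d, e}
Tree: B1–B2, B2–B3, B3–B4

Every bag has size at most 2, so the width is 2 − 1 = 1 and tw(G) ≤ 1. G has an edge, so its treewidth is at least 1. Hence tw(G) = 1 exactly.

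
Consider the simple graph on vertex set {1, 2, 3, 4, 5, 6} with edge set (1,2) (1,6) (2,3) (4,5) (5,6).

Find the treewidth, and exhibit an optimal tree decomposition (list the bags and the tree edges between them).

Treewidth 1.
Bags: B1 = {2, 3}  B2 = {1, 2}  B3 = {1, 6}  B4 = {5, 6}  B5 = {4, 5}
Tree: B1–B2, B2–B3, B3–B4, B4–B5

Each bag holds 2 vertices, so the decomposition has width 1, which upper-bounds the treewidth. Any graph with an edge has treewidth ≥ 1, and G has the edge 3–2. Therefore the treewidth is 1.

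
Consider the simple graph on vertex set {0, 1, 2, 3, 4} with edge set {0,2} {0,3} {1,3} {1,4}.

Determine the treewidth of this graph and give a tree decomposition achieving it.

Treewidth 1.
One such decomposition:
Bags: B1 = {0, 2}  B2 = {0, 3}  B3 = {1, 3}  B4 = {1, 4}
Tree: B1–B2, B2–B3, B3–B4

The largest bag has 2 vertices, giving width 1; this decomposition certifies tw(G) ≤ 1. Any graph with an edge has treewidth ≥ 1, and G has the edge 2–0. Therefore the treewidth is 1.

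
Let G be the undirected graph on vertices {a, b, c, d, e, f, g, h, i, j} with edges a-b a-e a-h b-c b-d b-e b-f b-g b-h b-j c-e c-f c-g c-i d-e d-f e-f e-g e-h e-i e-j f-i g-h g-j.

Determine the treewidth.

3

A width-3 tree decomposition is:
Bags: B1 = {b, e, g, j}  B2 = {b, e, g, h}  B3 = {b, c, e, g}  B4 = {a, b, e, h}  B5 = {b, c, e, f}  B6 = {b, d, e, f}  B7 = {c, e, f, i}
Tree: B1–B2, B2–B3, B2–B4, B3–B5, B5–B6, B5–B7
Each bag holds 4 vertices, so the decomposition has width 3, which upper-bounds the treewidth. On the other hand G contains the 4-clique {b, d, e, f}. A clique must lie in a single bag of any decomposition, so no decomposition can have width below 3. Therefore the treewidth is 3.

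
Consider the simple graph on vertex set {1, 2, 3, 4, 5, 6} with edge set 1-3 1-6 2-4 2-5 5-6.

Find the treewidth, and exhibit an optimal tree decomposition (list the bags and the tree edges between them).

Treewidth 1.
One such decomposition:
Bags: B1 = {2, 4}  B2 = {2, 5}  B3 = {5, 6}  B4 = {1, 6}  B5 = {1, 3}
Tree: B1–B2, B2–B3, B3–B4, B4–B5

The largest bag has 2 vertices, giving width 1; this decomposition certifies tw(G) ≤ 1. G has an edge, so its treewidth is at least 1. The upper and lower bounds meet at 1, so that is the treewidth.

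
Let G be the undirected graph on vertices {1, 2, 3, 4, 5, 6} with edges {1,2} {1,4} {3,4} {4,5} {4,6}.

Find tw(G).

1

A width-1 tree decomposition is:
Bags: B1 = {1, 4}  B2 = {4, 6}  B3 = {1, 2}  B4 = {3, 4}  B5 = {4, 5}
Tree: B1–B2, B1–B3, B2–B4, B2–B5
The largest bag has 2 vertices, giving width 1; this decomposition certifies tw(G) ≤ 1. G has an edge, so its treewidth is at least 1. The upper and lower bounds meet at 1, so that is the treewidth.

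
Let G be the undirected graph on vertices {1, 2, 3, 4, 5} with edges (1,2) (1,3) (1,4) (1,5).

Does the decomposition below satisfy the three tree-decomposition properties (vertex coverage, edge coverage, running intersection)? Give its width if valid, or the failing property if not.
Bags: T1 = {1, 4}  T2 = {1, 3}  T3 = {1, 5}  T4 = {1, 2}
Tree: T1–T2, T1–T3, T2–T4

Every vertex of G appears in some bag (union = {1, 2, 3, 4, 5}); every edge is covered by a bag; and for each vertex v the set of bags containing v is connected in the bag tree. The decomposition is therefore valid. The largest bag has 2 vertices, so the width is 1.

Yes; width 1.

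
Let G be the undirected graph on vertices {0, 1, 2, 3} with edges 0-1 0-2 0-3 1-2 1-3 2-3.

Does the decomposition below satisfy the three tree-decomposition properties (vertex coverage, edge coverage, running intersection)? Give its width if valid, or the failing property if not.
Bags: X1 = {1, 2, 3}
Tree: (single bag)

A tree decomposition must satisfy three properties: every vertex lies in some bag; for every edge, both endpoints lie together in some bag; and for every vertex, the bags containing it form a connected subtree. Here vertex 0 appears in no bag, so the decomposition is invalid.

No — vertex 0 appears in no bag.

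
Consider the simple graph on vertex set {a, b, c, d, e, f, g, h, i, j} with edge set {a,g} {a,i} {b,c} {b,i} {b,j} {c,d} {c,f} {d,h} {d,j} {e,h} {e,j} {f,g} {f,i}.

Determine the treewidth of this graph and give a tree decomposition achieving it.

Treewidth 2.
Bags: B1 = {a, f, g}  B2 = {a, f, i}  B3 = {c, f, i}  B4 = {b, c, i}  B5 = {b, c, d}  B6 = {b, d, j}  B7 = {d, h, j}  B8 = {e, h, j}
Tree: B1–B2, B2–B3, B3–B4, B4–B5, B5–B6, B6–B7, B7–B8

Every bag has size at most 3, so the width is 3 − 1 = 2 and tw(G) ≤ 2. The edges g–a–i–f–g form a cycle, so G is not a tree and its treewidth is at least 2. Therefore the treewidth is 2.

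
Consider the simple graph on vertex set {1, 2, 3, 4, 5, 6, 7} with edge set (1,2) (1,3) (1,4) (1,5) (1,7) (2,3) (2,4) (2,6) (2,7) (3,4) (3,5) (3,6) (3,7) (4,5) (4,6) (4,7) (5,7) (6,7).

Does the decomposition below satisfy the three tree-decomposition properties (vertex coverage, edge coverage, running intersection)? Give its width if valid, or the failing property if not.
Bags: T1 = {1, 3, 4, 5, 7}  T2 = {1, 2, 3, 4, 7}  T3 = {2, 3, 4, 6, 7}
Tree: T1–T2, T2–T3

Yes; width 4.

Checking the three conditions: (i) the bags cover all of {1, 2, 3, 4, 5, 6, 7}; (ii) for each edge, some bag contains both endpoints; (iii) the bags containing any fixed vertex form a subtree. All hold, so the decomposition is valid with width 5 − 1 = 4.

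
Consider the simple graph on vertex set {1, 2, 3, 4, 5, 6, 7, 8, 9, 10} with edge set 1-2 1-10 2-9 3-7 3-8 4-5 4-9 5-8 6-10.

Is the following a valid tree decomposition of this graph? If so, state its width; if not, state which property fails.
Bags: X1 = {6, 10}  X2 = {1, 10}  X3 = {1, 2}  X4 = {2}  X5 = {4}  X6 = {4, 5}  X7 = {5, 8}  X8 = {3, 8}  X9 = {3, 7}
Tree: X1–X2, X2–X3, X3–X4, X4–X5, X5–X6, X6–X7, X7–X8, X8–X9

No — vertex 9 appears in no bag.

A tree decomposition must satisfy three properties: every vertex lies in some bag; for every edge, both endpoints lie together in some bag; and for every vertex, the bags containing it form a connected subtree. Here vertex 9 appears in no bag, so the decomposition is invalid.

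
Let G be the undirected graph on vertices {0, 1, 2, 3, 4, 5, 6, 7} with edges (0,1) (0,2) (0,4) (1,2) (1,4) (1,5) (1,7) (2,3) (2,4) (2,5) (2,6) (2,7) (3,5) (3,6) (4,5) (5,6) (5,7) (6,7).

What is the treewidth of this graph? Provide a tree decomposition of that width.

Treewidth 3.
Bags: B1 = {2, 3, 5, 6}  B2 = {2, 5, 6, 7}  B3 = {1, 2, 5, 7}  B4 = {1, 2, 4, 5}  B5 = {0, 1, 2, 4}
Tree: B1–B2, B2–B3, B3–B4, B4–B5

The largest bag has 4 vertices, giving width 3; this decomposition certifies tw(G) ≤ 3. On the other hand G contains the 4-clique {0, 1, 2, 4}. A clique must lie in a single bag of any decomposition, so no decomposition can have width below 3. The upper and lower bounds meet at 3, so that is the treewidth.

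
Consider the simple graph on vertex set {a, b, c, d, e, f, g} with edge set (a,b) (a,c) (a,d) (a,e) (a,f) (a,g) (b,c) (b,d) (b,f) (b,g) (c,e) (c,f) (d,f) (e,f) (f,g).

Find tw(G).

3

A width-3 tree decomposition is:
Bags: B1 = {a, b, c, f}  B2 = {a, b, d, f}  B3 = {a, b, f, g}  B4 = {a, c, e, f}
Tree: B1–B2, B1–B3, B1–B4
The largest bag has 4 vertices, giving width 3; this decomposition certifies tw(G) ≤ 3. On the other hand G contains the 4-clique {a, c, e, f}. A clique must lie in a single bag of any decomposition, so no decomposition can have width below 3. Combining the bounds, tw(G) = 3.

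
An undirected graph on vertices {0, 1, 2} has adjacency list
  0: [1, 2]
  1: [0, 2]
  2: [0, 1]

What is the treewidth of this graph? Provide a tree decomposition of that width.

With just one bag of size 3, the width is 3 − 1 = 2, so tw(G) ≤ 2. Conversely, {0, 1, 2} is a clique of size 3, and the vertices of any clique must share a bag in every tree decomposition; so some bag has ≥ 3 vertices and tw(G) ≥ 2. The upper and lower bounds meet at 2, so that is the treewidth.

Treewidth 2.
One such decomposition:
Bags: B1 = {0, 1, 2}
Tree: (single bag)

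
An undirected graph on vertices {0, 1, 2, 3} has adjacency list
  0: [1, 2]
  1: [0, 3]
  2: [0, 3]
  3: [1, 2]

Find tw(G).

A width-2 tree decomposition is:
Bags: B1 = {0, 2, 3}  B2 = {0, 1, 3}
Tree: B1–B2
The largest bag has 3 vertices, giving width 2; this decomposition certifies tw(G) ≤ 2. The edges 0–2–3–1–0 form a cycle, so G is not a tree and its treewidth is at least 2. Hence tw(G) = 2 exactly.

2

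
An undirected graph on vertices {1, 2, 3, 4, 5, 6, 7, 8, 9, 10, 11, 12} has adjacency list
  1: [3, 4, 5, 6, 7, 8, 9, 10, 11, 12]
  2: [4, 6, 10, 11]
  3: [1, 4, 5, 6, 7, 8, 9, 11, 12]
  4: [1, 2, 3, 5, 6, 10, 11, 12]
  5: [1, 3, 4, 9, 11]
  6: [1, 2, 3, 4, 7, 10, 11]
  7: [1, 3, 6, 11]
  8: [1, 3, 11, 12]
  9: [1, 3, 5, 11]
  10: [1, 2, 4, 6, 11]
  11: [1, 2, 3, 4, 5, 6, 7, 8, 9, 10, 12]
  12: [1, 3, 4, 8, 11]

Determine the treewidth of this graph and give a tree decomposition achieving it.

Treewidth 4.
One such decomposition:
Bags: B1 = {1, 3, 5, 9, 11}  B2 = {1, 3, 4, 5, 11}  B3 = {1, 3, 4, 6, 11}  B4 = {1, 3, 4, 11, 12}  B5 = {1, 3, 6, 7, 11}  B6 = {1, 4, 6, 10, 11}  B7 = {1, 3, 8, 11, 12}  B8 = {2, 4, 6, 10, 11}
Tree: B1–B2, B2–B3, B2–B4, B3–B5, B3–B6, B4–B7, B6–B8

Every bag has size at most 5, so the width is 5 − 1 = 4 and tw(G) ≤ 4. For the lower bound, the 5 vertices {1, 4, 6, 10, 11} are pairwise adjacent, and any tree decomposition puts a clique entirely inside one bag — forcing width ≥ 4. The upper and lower bounds meet at 4, so that is the treewidth.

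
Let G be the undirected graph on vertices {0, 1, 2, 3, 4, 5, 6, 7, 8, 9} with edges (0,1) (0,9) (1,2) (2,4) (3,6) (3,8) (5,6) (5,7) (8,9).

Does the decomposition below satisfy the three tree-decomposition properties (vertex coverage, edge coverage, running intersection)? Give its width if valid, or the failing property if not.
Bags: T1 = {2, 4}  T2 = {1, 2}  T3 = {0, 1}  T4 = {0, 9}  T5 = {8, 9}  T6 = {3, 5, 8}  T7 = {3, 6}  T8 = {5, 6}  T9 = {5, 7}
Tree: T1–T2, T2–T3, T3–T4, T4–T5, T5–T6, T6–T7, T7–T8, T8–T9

A tree decomposition must satisfy three properties: every vertex lies in some bag; for every edge, both endpoints lie together in some bag; and for every vertex, the bags containing it form a connected subtree. Here bags containing vertex 5 are not connected in the tree, so the decomposition is invalid.

No — bags containing vertex 5 are not connected in the tree.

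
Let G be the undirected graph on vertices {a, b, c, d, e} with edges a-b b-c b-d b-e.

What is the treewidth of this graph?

1

A width-1 tree decomposition is:
Bags: B1 = {b, d}  B2 = {a, b}  B3 = {b, c}  B4 = {b, e}
Tree: B1–B2, B1–B3, B2–B4
Every bag has size at most 2, so the width is 2 − 1 = 1 and tw(G) ≤ 1. G has an edge, so its treewidth is at least 1. The upper and lower bounds meet at 1, so that is the treewidth.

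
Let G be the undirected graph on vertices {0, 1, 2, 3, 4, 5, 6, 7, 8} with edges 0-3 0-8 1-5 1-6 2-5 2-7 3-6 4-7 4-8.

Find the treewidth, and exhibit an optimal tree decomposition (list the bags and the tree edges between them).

Treewidth 2.
One optimal decomposition is:
Bags: B1 = {0, 4, 8}  B2 = {0, 4, 7}  B3 = {0, 2, 7}  B4 = {0, 2, 5}  B5 = {0, 1, 5}  B6 = {0, 1, 6}  B7 = {0, 3, 6}
Tree: B1–B2, B2–B3, B3–B4, B4–B5, B5–B6, B6–B7

The largest bag has 3 vertices, giving width 2; this decomposition certifies tw(G) ≤ 2. Since 0–8–4–7–2–5–1–6–3–0 is a cycle in G, G is not acyclic. Forests are exactly the graphs of treewidth ≤ 1, so tw(G) ≥ 2. Hence tw(G) = 2 exactly.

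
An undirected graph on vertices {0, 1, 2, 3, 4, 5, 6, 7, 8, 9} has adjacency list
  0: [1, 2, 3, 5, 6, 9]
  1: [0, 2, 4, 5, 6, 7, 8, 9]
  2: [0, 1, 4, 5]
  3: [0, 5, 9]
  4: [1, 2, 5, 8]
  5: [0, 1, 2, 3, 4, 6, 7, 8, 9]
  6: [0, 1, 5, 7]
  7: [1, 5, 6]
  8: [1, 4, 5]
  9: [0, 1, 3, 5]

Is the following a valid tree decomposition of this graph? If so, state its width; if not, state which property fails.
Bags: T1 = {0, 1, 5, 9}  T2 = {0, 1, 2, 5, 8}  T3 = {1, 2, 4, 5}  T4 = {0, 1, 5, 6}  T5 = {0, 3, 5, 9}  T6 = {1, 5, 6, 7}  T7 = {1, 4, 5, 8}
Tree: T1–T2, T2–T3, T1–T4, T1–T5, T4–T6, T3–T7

A tree decomposition must satisfy three properties: every vertex lies in some bag; for every edge, both endpoints lie together in some bag; and for every vertex, the bags containing it form a connected subtree. Here bags containing vertex 8 are not connected in the tree, so the decomposition is invalid.

No — bags containing vertex 8 are not connected in the tree.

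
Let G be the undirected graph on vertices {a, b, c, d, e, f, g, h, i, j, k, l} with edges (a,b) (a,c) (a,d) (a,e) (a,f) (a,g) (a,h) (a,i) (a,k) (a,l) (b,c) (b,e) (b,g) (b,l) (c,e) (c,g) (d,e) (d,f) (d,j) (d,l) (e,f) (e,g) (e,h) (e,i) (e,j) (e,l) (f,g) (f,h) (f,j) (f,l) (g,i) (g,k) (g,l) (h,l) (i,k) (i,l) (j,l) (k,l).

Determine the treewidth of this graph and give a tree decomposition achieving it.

Treewidth 4.
One optimal decomposition is:
Bags: B1 = {a, e, f, h, l}  B2 = {a, d, e, f, l}  B3 = {a, e, f, g, l}  B4 = {a, e, g, i, l}  B5 = {a, g, i, k, l}  B6 = {d, e, f, j, l}  B7 = {a, b, e, g, l}  B8 = {a, b, c, e, g}
Tree: B1–B2, B1–B3, B3–B4, B4–B5, B2–B6, B4–B7, B7–B8

Every bag has size at most 5, so the width is 5 − 1 = 4 and tw(G) ≤ 4. On the other hand G contains the 5-clique {d, e, f, j, l}. A clique must lie in a single bag of any decomposition, so no decomposition can have width below 4. Therefore the treewidth is 4.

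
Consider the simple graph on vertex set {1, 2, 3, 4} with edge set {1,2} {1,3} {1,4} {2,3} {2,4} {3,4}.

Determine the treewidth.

A width-3 tree decomposition is:
Bags: B1 = {1, 2, 3, 4}
Tree: (single bag)
A single bag containing all 4 vertices is trivially a valid decomposition of width 3. On the other hand G contains the 4-clique {1, 2, 3, 4}. A clique must lie in a single bag of any decomposition, so no decomposition can have width below 3. The upper and lower bounds meet at 3, so that is the treewidth.

3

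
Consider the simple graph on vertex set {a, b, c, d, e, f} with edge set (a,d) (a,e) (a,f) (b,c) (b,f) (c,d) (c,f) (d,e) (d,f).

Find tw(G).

A width-2 tree decomposition is:
Bags: B1 = {a, d, e}  B2 = {a, d, f}  B3 = {c, d, f}  B4 = {b, c, f}
Tree: B1–B2, B2–B3, B3–B4
The largest bag has 3 vertices, giving width 2; this decomposition certifies tw(G) ≤ 2. For the lower bound, the 3 vertices {c, d, f} are pairwise adjacent, and any tree decomposition puts a clique entirely inside one bag — forcing width ≥ 2. Combining the bounds, tw(G) = 2.

2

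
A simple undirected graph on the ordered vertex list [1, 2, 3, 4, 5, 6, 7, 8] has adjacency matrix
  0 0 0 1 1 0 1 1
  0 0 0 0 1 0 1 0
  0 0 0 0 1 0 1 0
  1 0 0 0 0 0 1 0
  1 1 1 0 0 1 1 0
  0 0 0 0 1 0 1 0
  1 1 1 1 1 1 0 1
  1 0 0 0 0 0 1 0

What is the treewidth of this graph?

2

A width-2 tree decomposition is:
Bags: B1 = {3, 5, 7}  B2 = {2, 5, 7}  B3 = {1, 5, 7}  B4 = {1, 7, 8}  B5 = {5, 6, 7}  B6 = {1, 4, 7}
Tree: B1–B2, B2–B3, B3–B4, B1–B5, B4–B6
The largest bag has 3 vertices, giving width 2; this decomposition certifies tw(G) ≤ 2. For the lower bound, the 3 vertices {1, 7, 8} are pairwise adjacent, and any tree decomposition puts a clique entirely inside one bag — forcing width ≥ 2. Therefore the treewidth is 2.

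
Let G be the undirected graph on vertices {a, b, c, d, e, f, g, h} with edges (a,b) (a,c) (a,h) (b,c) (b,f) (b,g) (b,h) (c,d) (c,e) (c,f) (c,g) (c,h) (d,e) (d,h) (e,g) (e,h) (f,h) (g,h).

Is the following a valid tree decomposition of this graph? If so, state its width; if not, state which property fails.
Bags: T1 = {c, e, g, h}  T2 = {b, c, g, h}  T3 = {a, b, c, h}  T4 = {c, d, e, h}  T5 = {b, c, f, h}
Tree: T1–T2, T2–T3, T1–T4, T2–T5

Yes; width 3.

Vertex coverage: the bags together contain {a, b, c, d, e, f, g, h}, the full vertex set. Edge coverage: each edge of G has both endpoints in at least one bag. Running intersection: for every vertex, the bags containing it form a connected subtree. All three properties hold, so this is a valid tree decomposition of width max|bag| − 1 = 3, and hence tw(G) ≤ 3.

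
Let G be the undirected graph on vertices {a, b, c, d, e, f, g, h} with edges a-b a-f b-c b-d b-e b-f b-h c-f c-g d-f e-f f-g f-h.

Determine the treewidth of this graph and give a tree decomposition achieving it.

Each bag holds 3 vertices, so the decomposition has width 2, which upper-bounds the treewidth. Conversely, {c, f, g} is a clique of size 3, and the vertices of any clique must share a bag in every tree decomposition; so some bag has ≥ 3 vertices and tw(G) ≥ 2. Combining the bounds, tw(G) = 2.

Treewidth 2.
Bags: B1 = {b, e, f}  B2 = {b, f, h}  B3 = {b, d, f}  B4 = {b, c, f}  B5 = {c, f, g}  B6 = {a, b, f}
Tree: B1–B2, B2–B3, B2–B4, B4–B5, B4–B6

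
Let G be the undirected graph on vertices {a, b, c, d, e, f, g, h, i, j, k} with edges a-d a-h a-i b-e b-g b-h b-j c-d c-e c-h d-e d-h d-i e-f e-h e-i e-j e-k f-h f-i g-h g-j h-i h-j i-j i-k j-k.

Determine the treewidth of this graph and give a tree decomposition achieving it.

Every bag has size at most 4, so the width is 4 − 1 = 3 and tw(G) ≤ 3. Conversely, {b, g, h, j} is a clique of size 4, and the vertices of any clique must share a bag in every tree decomposition; so some bag has ≥ 4 vertices and tw(G) ≥ 3. Therefore the treewidth is 3.

Treewidth 3.
One optimal decomposition is:
Bags: B1 = {d, e, h, i}  B2 = {c, d, e, h}  B3 = {e, h, i, j}  B4 = {b, e, h, j}  B5 = {b, g, h, j}  B6 = {a, d, h, i}  B7 = {e, i, j, k}  B8 = {e, f, h, i}
Tree: B1–B2, B1–B3, B3–B4, B4–B5, B1–B6, B3–B7, B3–B8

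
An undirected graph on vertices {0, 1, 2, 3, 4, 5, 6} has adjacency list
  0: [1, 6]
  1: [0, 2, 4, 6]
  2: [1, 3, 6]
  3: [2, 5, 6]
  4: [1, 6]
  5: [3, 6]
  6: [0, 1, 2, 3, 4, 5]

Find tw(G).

2

A width-2 tree decomposition is:
Bags: B1 = {0, 1, 6}  B2 = {1, 2, 6}  B3 = {1, 4, 6}  B4 = {2, 3, 6}  B5 = {3, 5, 6}
Tree: B1–B2, B1–B3, B2–B4, B4–B5
Each bag holds 3 vertices, so the decomposition has width 2, which upper-bounds the treewidth. For the lower bound, the 3 vertices {0, 1, 6} are pairwise adjacent, and any tree decomposition puts a clique entirely inside one bag — forcing width ≥ 2. Hence tw(G) = 2 exactly.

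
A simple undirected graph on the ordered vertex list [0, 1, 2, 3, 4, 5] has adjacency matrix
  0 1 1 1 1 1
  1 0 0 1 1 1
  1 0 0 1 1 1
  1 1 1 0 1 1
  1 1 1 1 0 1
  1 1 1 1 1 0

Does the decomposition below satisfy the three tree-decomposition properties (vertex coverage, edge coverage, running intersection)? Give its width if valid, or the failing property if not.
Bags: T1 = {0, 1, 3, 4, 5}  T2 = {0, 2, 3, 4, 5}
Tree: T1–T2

Yes; width 4.

Checking the three conditions: (i) the bags cover all of {0, 1, 2, 3, 4, 5}; (ii) for each edge, some bag contains both endpoints; (iii) the bags containing any fixed vertex form a subtree. All hold, so the decomposition is valid with width 5 − 1 = 4.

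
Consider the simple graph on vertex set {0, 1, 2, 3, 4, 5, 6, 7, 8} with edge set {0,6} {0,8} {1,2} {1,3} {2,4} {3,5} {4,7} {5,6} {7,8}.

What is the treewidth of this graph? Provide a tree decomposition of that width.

The largest bag has 3 vertices, giving width 2; this decomposition certifies tw(G) ≤ 2. For the lower bound, G contains the cycle 1–3–5–6–0–8–7–4–2–1, so G is not a forest; only forests have treewidth ≤ 1, hence tw(G) ≥ 2. The upper and lower bounds meet at 2, so that is the treewidth.

Treewidth 2.
Bags: B1 = {1, 3, 5}  B2 = {1, 5, 6}  B3 = {0, 1, 6}  B4 = {0, 1, 8}  B5 = {1, 7, 8}  B6 = {1, 4, 7}  B7 = {1, 2, 4}
Tree: B1–B2, B2–B3, B3–B4, B4–B5, B5–B6, B6–B7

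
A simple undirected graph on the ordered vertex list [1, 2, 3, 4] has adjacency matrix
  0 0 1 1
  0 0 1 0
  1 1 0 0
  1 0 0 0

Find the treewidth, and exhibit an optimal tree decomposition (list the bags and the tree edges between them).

The largest bag has 2 vertices, giving width 1; this decomposition certifies tw(G) ≤ 1. Since G has at least one edge (e.g. 4–1), it is not an edgeless graph, so tw(G) ≥ 1. Combining the bounds, tw(G) = 1.

Treewidth 1.
One optimal decomposition is:
Bags: B1 = {1, 4}  B2 = {1, 3}  B3 = {2, 3}
Tree: B1–B2, B2–B3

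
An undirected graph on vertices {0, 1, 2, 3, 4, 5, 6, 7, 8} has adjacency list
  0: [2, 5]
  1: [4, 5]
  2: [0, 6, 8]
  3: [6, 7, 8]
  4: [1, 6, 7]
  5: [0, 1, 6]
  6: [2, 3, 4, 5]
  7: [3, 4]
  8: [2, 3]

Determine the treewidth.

3

A width-3 tree decomposition is:
Bags: B1 = {3, 4, 7, 8}  B2 = {3, 4, 6, 8}  B3 = {2, 4, 6, 8}  B4 = {1, 2, 4, 6}  B5 = {1, 2, 5, 6}  B6 = {0, 1, 2, 5}
Tree: B1–B2, B2–B3, B3–B4, B4–B5, B5–B6
Every bag has size at most 4, so the width is 4 − 1 = 3 and tw(G) ≤ 3. For the lower bound: the 4 vertex sets {3,7,8}, {4}, {6}, {0,1,2,5} are disjoint, each induces a connected subgraph, and every pair is joined by at least one edge of G. Contracting each set to a single vertex therefore yields K_{4} as a minor, and since treewidth is minor-monotone, tw(G) ≥ tw(K_{4}) = 3. Hence tw(G) = 3 exactly.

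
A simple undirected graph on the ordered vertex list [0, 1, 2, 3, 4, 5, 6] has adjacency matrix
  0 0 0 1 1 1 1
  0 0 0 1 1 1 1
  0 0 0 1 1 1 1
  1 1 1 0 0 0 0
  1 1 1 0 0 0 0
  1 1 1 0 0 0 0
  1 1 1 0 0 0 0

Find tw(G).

3

A width-3 tree decomposition is:
Bags: B1 = {0, 1, 2, 5}  B2 = {0, 1, 2, 6}  B3 = {0, 1, 2, 3}  B4 = {0, 1, 2, 4}
Tree: B1–B2, B2–B3, B3–B4
Each bag holds 4 vertices, so the decomposition has width 3, which upper-bounds the treewidth. For the lower bound: the 4 vertex sets {1,5}, {2,6}, {0}, {3} are disjoint, each induces a connected subgraph, and every pair is joined by at least one edge of G. Contracting each set to a single vertex therefore yields K_{4} as a minor, and since treewidth is minor-monotone, tw(G) ≥ tw(K_{4}) = 3. Combining the bounds, tw(G) = 3.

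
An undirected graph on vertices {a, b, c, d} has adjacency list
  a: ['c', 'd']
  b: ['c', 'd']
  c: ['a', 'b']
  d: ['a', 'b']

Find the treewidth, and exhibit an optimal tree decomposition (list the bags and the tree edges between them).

Treewidth 2.
One such decomposition:
Bags: B1 = {b, c, d}  B2 = {a, c, d}
Tree: B1–B2

Each bag holds 3 vertices, so the decomposition has width 2, which upper-bounds the treewidth. The edges c–b–d–a–c form a cycle, so G is not a tree and its treewidth is at least 2. Combining the bounds, tw(G) = 2.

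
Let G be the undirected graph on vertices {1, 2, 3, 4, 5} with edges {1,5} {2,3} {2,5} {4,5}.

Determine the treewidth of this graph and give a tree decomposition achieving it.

Every bag has size at most 2, so the width is 2 − 1 = 1 and tw(G) ≤ 1. G has an edge, so its treewidth is at least 1. Combining the bounds, tw(G) = 1.

Treewidth 1.
One such decomposition:
Bags: B1 = {2, 3}  B2 = {2, 5}  B3 = {4, 5}  B4 = {1, 5}
Tree: B1–B2, B2–B3, B2–B4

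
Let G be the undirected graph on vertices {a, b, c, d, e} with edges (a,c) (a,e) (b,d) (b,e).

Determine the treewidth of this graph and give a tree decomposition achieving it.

Treewidth 1.
Bags: B1 = {b, d}  B2 = {b, e}  B3 = {a, e}  B4 = {a, c}
Tree: B1–B2, B2–B3, B3–B4

The largest bag has 2 vertices, giving width 1; this decomposition certifies tw(G) ≤ 1. Since G has at least one edge (e.g. d–b), it is not an edgeless graph, so tw(G) ≥ 1. Combining the bounds, tw(G) = 1.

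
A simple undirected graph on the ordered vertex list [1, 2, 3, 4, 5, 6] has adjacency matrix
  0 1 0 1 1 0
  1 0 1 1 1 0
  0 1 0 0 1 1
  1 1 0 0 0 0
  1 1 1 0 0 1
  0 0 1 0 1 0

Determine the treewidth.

2

A width-2 tree decomposition is:
Bags: B1 = {1, 2, 4}  B2 = {1, 2, 5}  B3 = {2, 3, 5}  B4 = {3, 5, 6}
Tree: B1–B2, B2–B3, B3–B4
Every bag has size at most 3, so the width is 3 − 1 = 2 and tw(G) ≤ 2. Conversely, {1, 2, 4} is a clique of size 3, and the vertices of any clique must share a bag in every tree decomposition; so some bag has ≥ 3 vertices and tw(G) ≥ 2. Combining the bounds, tw(G) = 2.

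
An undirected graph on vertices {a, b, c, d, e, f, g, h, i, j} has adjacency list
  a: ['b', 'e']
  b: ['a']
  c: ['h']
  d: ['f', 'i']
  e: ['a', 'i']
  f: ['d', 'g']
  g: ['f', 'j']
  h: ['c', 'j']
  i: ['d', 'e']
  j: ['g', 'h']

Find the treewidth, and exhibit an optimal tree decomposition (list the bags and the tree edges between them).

Each bag holds 2 vertices, so the decomposition has width 1, which upper-bounds the treewidth. Any graph with an edge has treewidth ≥ 1, and G has the edge b–a. The upper and lower bounds meet at 1, so that is the treewidth.

Treewidth 1.
One such decomposition:
Bags: B1 = {a, b}  B2 = {a, e}  B3 = {e, i}  B4 = {d, i}  B5 = {d, f}  B6 = {f, g}  B7 = {g, j}  B8 = {h, j}  B9 = {c, h}
Tree: B1–B2, B2–B3, B3–B4, B4–B5, B5–B6, B6–B7, B7–B8, B8–B9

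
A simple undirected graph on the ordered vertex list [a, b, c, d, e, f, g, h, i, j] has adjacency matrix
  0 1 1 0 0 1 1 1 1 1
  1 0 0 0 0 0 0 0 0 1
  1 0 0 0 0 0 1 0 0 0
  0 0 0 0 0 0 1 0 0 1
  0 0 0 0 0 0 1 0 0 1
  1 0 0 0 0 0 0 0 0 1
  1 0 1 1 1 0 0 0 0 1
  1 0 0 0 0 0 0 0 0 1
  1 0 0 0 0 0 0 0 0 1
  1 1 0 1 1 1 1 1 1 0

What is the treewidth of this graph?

A width-2 tree decomposition is:
Bags: B1 = {a, f, j}  B2 = {a, g, j}  B3 = {d, g, j}  B4 = {a, i, j}  B5 = {a, h, j}  B6 = {a, b, j}  B7 = {e, g, j}  B8 = {a, c, g}
Tree: B1–B2, B2–B3, B1–B4, B4–B5, B1–B6, B2–B7, B2–B8
Every bag has size at most 3, so the width is 3 − 1 = 2 and tw(G) ≤ 2. On the other hand G contains the 3-clique {d, g, j}. A clique must lie in a single bag of any decomposition, so no decomposition can have width below 2. The upper and lower bounds meet at 2, so that is the treewidth.

2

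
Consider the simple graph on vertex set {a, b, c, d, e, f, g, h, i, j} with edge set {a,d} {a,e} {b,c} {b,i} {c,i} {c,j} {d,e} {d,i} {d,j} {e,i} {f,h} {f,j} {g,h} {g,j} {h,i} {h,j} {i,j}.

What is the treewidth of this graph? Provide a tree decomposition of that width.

Treewidth 2.
One such decomposition:
Bags: B1 = {d, i, j}  B2 = {d, e, i}  B3 = {c, i, j}  B4 = {h, i, j}  B5 = {f, h, j}  B6 = {a, d, e}  B7 = {b, c, i}  B8 = {g, h, j}
Tree: B1–B2, B1–B3, B3–B4, B4–B5, B2–B6, B3–B7, B5–B8

The largest bag has 3 vertices, giving width 2; this decomposition certifies tw(G) ≤ 2. For the lower bound, the 3 vertices {g, h, j} are pairwise adjacent, and any tree decomposition puts a clique entirely inside one bag — forcing width ≥ 2. Combining the bounds, tw(G) = 2.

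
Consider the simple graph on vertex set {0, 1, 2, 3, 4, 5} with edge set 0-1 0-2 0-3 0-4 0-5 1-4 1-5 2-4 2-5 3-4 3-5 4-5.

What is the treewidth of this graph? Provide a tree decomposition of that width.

Treewidth 3.
Bags: B1 = {0, 2, 4, 5}  B2 = {0, 3, 4, 5}  B3 = {0, 1, 4, 5}
Tree: B1–B2, B1–B3

Each bag holds 4 vertices, so the decomposition has width 3, which upper-bounds the treewidth. For the lower bound, the 4 vertices {0, 1, 4, 5} are pairwise adjacent, and any tree decomposition puts a clique entirely inside one bag — forcing width ≥ 3. Combining the bounds, tw(G) = 3.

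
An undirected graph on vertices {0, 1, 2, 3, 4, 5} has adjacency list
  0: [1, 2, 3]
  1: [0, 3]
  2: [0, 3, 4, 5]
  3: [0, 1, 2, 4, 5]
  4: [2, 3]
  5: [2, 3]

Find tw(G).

2

A width-2 tree decomposition is:
Bags: B1 = {2, 3, 4}  B2 = {2, 3, 5}  B3 = {0, 2, 3}  B4 = {0, 1, 3}
Tree: B1–B2, B1–B3, B3–B4
Every bag has size at most 3, so the width is 3 − 1 = 2 and tw(G) ≤ 2. On the other hand G contains the 3-clique {0, 1, 3}. A clique must lie in a single bag of any decomposition, so no decomposition can have width below 2. The upper and lower bounds meet at 2, so that is the treewidth.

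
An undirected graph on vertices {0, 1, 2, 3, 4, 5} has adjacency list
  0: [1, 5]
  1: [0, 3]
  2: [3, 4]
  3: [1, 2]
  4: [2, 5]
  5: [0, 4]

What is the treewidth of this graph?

2

A width-2 tree decomposition is:
Bags: B1 = {2, 3, 4}  B2 = {1, 3, 4}  B3 = {0, 1, 4}  B4 = {0, 4, 5}
Tree: B1–B2, B2–B3, B3–B4
The largest bag has 3 vertices, giving width 2; this decomposition certifies tw(G) ≤ 2. For the lower bound, G contains the cycle 4–2–3–1–0–5–4, so G is not a forest; only forests have treewidth ≤ 1, hence tw(G) ≥ 2. Combining the bounds, tw(G) = 2.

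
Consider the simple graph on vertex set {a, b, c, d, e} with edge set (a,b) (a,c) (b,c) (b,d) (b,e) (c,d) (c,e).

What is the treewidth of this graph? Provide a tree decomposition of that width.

Every bag has size at most 3, so the width is 3 − 1 = 2 and tw(G) ≤ 2. On the other hand G contains the 3-clique {b, c, d}. A clique must lie in a single bag of any decomposition, so no decomposition can have width below 2. Combining the bounds, tw(G) = 2.

Treewidth 2.
One such decomposition:
Bags: B1 = {a, b, c}  B2 = {b, c, d}  B3 = {b, c, e}
Tree: B1–B2, B1–B3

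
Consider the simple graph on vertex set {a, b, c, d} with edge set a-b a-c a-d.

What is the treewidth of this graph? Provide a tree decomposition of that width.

Treewidth 1.
Bags: B1 = {a, b}  B2 = {a, c}  B3 = {a, d}
Tree: B1–B2, B2–B3

Each bag holds 2 vertices, so the decomposition has width 1, which upper-bounds the treewidth. Since G has at least one edge (e.g. b–a), it is not an edgeless graph, so tw(G) ≥ 1. Hence tw(G) = 1 exactly.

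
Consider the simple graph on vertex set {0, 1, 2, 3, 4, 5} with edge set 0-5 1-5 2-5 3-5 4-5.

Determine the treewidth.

1

A width-1 tree decomposition is:
Bags: B1 = {3, 5}  B2 = {4, 5}  B3 = {2, 5}  B4 = {0, 5}  B5 = {1, 5}
Tree: B1–B2, B2–B3, B1–B4, B2–B5
Every bag has size at most 2, so the width is 2 − 1 = 1 and tw(G) ≤ 1. G has an edge, so its treewidth is at least 1. Therefore the treewidth is 1.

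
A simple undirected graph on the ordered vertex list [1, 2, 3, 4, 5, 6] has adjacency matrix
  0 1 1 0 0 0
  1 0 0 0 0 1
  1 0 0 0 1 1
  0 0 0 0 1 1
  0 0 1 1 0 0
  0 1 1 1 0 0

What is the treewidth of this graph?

A width-2 tree decomposition is:
Bags: B1 = {4, 5, 6}  B2 = {3, 5, 6}  B3 = {2, 3, 6}  B4 = {1, 2, 3}
Tree: B1–B2, B2–B3, B3–B4
Every bag has size at most 3, so the width is 3 − 1 = 2 and tw(G) ≤ 2. The edges 4–5–3–6–4 form a cycle, so G is not a tree and its treewidth is at least 2. The upper and lower bounds meet at 2, so that is the treewidth.

2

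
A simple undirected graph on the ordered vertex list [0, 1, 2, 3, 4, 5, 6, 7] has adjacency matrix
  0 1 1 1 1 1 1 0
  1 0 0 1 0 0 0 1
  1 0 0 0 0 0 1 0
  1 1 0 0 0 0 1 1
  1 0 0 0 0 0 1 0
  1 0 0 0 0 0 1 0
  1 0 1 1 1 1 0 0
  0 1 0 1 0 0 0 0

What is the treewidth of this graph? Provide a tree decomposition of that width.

Treewidth 2.
One such decomposition:
Bags: B1 = {0, 2, 6}  B2 = {0, 3, 6}  B3 = {0, 1, 3}  B4 = {0, 5, 6}  B5 = {0, 4, 6}  B6 = {1, 3, 7}
Tree: B1–B2, B2–B3, B1–B4, B4–B5, B3–B6

The largest bag has 3 vertices, giving width 2; this decomposition certifies tw(G) ≤ 2. For the lower bound, the 3 vertices {0, 1, 3} are pairwise adjacent, and any tree decomposition puts a clique entirely inside one bag — forcing width ≥ 2. Therefore the treewidth is 2.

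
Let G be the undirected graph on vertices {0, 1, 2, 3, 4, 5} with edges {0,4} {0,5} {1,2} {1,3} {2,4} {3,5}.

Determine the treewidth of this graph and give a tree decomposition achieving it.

Treewidth 2.
One optimal decomposition is:
Bags: B1 = {1, 2, 4}  B2 = {0, 1, 4}  B3 = {0, 1, 5}  B4 = {1, 3, 5}
Tree: B1–B2, B2–B3, B3–B4

The largest bag has 3 vertices, giving width 2; this decomposition certifies tw(G) ≤ 2. Since 1–2–4–0–5–3–1 is a cycle in G, G is not acyclic. Forests are exactly the graphs of treewidth ≤ 1, so tw(G) ≥ 2. Combining the bounds, tw(G) = 2.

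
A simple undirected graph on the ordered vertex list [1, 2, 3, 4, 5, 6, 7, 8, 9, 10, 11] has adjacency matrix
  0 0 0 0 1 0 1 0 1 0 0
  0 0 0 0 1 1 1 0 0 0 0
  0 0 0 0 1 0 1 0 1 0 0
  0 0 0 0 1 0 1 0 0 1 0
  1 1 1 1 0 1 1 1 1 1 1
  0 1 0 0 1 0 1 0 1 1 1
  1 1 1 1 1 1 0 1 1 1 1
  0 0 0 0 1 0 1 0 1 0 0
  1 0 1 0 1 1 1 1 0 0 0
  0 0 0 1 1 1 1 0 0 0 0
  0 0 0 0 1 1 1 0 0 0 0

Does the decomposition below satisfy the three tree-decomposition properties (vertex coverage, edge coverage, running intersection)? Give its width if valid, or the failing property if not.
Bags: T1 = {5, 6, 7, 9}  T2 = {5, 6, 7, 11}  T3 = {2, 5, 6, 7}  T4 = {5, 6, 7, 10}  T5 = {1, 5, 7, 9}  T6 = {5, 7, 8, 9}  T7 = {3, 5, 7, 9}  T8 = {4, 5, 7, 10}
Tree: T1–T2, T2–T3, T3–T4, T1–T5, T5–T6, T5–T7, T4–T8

Yes; width 3.

Checking the three conditions: (i) the bags cover all of {1, 2, 3, 4, 5, 6, 7, 8, 9, 10, 11}; (ii) for each edge, some bag contains both endpoints; (iii) the bags containing any fixed vertex form a subtree. All hold, so the decomposition is valid with width 4 − 1 = 3.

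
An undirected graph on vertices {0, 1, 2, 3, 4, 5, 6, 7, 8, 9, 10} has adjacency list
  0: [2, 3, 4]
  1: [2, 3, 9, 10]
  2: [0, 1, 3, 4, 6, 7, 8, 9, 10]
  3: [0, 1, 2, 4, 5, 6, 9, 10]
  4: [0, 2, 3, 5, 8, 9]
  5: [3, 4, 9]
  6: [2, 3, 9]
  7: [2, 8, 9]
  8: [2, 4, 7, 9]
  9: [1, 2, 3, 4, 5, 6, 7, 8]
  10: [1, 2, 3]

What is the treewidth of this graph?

3

A width-3 tree decomposition is:
Bags: B1 = {2, 4, 8, 9}  B2 = {2, 3, 4, 9}  B3 = {3, 4, 5, 9}  B4 = {2, 3, 6, 9}  B5 = {1, 2, 3, 9}  B6 = {0, 2, 3, 4}  B7 = {2, 7, 8, 9}  B8 = {1, 2, 3, 10}
Tree: B1–B2, B2–B3, B2–B4, B2–B5, B2–B6, B1–B7, B5–B8
The largest bag has 4 vertices, giving width 3; this decomposition certifies tw(G) ≤ 3. For the lower bound, the 4 vertices {2, 4, 8, 9} are pairwise adjacent, and any tree decomposition puts a clique entirely inside one bag — forcing width ≥ 3. Combining the bounds, tw(G) = 3.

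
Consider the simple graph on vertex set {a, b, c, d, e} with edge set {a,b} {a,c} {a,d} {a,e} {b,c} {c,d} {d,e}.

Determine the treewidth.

2

A width-2 tree decomposition is:
Bags: B1 = {a, d, e}  B2 = {a, c, d}  B3 = {a, b, c}
Tree: B1–B2, B2–B3
The largest bag has 3 vertices, giving width 2; this decomposition certifies tw(G) ≤ 2. For the lower bound, the 3 vertices {a, d, e} are pairwise adjacent, and any tree decomposition puts a clique entirely inside one bag — forcing width ≥ 2. The upper and lower bounds meet at 2, so that is the treewidth.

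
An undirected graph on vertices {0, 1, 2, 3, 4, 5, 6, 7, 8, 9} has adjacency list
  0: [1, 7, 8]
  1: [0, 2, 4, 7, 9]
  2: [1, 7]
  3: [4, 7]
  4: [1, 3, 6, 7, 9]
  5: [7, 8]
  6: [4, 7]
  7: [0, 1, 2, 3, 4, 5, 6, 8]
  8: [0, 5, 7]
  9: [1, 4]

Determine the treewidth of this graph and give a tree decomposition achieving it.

The largest bag has 3 vertices, giving width 2; this decomposition certifies tw(G) ≤ 2. On the other hand G contains the 3-clique {1, 4, 9}. A clique must lie in a single bag of any decomposition, so no decomposition can have width below 2. Therefore the treewidth is 2.

Treewidth 2.
One such decomposition:
Bags: B1 = {1, 4, 7}  B2 = {0, 1, 7}  B3 = {0, 7, 8}  B4 = {5, 7, 8}  B5 = {4, 6, 7}  B6 = {1, 2, 7}  B7 = {3, 4, 7}  B8 = {1, 4, 9}
Tree: B1–B2, B2–B3, B3–B4, B1–B5, B2–B6, B5–B7, B1–B8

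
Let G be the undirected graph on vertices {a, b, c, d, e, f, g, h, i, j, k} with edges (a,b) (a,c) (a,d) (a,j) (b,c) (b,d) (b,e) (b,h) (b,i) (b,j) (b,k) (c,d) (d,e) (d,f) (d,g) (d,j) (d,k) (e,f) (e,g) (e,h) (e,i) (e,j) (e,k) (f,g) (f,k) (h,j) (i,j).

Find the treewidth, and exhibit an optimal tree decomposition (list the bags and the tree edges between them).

Every bag has size at most 4, so the width is 4 − 1 = 3 and tw(G) ≤ 3. Conversely, {d, e, f, g} is a clique of size 4, and the vertices of any clique must share a bag in every tree decomposition; so some bag has ≥ 4 vertices and tw(G) ≥ 3. The upper and lower bounds meet at 3, so that is the treewidth.

Treewidth 3.
Bags: B1 = {b, e, i, j}  B2 = {b, d, e, j}  B3 = {a, b, d, j}  B4 = {b, d, e, k}  B5 = {d, e, f, k}  B6 = {b, e, h, j}  B7 = {a, b, c, d}  B8 = {d, e, f, g}
Tree: B1–B2, B2–B3, B2–B4, B4–B5, B2–B6, B3–B7, B5–B8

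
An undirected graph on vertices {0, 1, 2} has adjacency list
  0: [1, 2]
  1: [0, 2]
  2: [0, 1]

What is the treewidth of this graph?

2

A width-2 tree decomposition is:
Bags: B1 = {0, 1, 2}
Tree: (single bag)
With just one bag of size 3, the width is 3 − 1 = 2, so tw(G) ≤ 2. On the other hand G contains the 3-clique {0, 1, 2}. A clique must lie in a single bag of any decomposition, so no decomposition can have width below 2. Therefore the treewidth is 2.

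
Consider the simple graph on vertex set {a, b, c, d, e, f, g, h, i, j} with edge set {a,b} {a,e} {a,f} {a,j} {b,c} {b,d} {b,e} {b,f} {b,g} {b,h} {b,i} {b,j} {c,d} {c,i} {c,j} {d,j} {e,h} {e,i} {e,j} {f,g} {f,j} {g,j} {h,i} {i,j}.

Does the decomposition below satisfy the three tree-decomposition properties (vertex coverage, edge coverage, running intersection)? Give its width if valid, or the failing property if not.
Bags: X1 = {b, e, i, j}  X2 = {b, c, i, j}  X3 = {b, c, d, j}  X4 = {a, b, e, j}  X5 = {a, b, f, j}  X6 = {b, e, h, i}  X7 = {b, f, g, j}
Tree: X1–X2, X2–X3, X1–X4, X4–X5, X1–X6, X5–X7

Vertex coverage: the bags together contain {a, b, c, d, e, f, g, h, i, j}, the full vertex set. Edge coverage: each edge of G has both endpoints in at least one bag. Running intersection: for every vertex, the bags containing it form a connected subtree. All three properties hold, so this is a valid tree decomposition of width max|bag| − 1 = 3, and hence tw(G) ≤ 3.

Yes; width 3.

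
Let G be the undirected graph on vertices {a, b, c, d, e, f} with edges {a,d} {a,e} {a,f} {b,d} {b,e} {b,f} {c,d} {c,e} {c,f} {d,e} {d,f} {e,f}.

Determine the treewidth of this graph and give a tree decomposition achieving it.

Treewidth 3.
One optimal decomposition is:
Bags: B1 = {b, d, e, f}  B2 = {a, d, e, f}  B3 = {c, d, e, f}
Tree: B1–B2, B2–B3

Every bag has size at most 4, so the width is 4 − 1 = 3 and tw(G) ≤ 3. For the lower bound, the 4 vertices {c, d, e, f} are pairwise adjacent, and any tree decomposition puts a clique entirely inside one bag — forcing width ≥ 3. Therefore the treewidth is 3.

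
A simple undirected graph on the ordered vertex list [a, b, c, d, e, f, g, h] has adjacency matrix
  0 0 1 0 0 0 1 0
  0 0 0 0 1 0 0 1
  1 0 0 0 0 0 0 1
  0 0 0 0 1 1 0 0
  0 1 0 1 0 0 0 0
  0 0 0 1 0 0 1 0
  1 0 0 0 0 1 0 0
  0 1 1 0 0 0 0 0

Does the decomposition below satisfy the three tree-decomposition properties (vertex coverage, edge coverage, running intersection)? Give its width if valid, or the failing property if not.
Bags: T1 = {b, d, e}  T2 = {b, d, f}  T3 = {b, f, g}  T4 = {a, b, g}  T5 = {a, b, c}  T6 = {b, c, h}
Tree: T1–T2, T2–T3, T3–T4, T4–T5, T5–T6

Yes; width 2.

Checking the three conditions: (i) the bags cover all of {a, b, c, d, e, f, g, h}; (ii) for each edge, some bag contains both endpoints; (iii) the bags containing any fixed vertex form a subtree. All hold, so the decomposition is valid with width 3 − 1 = 2.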